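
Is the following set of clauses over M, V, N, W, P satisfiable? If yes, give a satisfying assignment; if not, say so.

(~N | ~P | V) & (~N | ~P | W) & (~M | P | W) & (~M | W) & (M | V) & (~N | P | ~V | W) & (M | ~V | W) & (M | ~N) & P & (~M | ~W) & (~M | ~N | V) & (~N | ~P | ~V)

Unit clause (P) forces P = True.
Try M = True:
  (~M | W) forces W = True.
  clause (~M | ~W) is falsified — backtrack.
So M = False.
  then (M | V) forces V = True.
  then (M | ~V | W) forces W = True.
  then (M | ~N) forces N = False.
All clauses satisfied.

M=F, V=T, N=F, W=T, P=T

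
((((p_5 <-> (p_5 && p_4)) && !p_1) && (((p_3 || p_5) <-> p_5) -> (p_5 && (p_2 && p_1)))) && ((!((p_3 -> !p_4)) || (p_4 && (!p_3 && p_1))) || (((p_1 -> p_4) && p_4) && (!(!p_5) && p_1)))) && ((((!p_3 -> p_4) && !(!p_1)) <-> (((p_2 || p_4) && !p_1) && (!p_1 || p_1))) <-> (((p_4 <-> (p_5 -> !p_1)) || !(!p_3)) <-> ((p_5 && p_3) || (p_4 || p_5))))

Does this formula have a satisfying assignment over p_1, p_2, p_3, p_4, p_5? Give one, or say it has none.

Case p_1 = True: the conjunct !p_1 is False.
Case p_1 = False: the formula simplifies to (((p_5 <-> (p_5 && p_4)) && !(((p_3 || p_5) <-> p_5))) && !((p_3 -> !p_4))) && (!((p_2 || p_4)) <-> ((p_4 || !(!p_3)) <-> ((p_5 && p_3) || (p_4 || p_5)))).
  p_4 = True: the conjunct !((p_2 || p_4)) <-> ((p_4 || !(!p_3)) <-> ((p_5 && p_3) || (p_4 || p_5))) becomes !True <-> (True <-> True) = False.
  p_4 = False: the conjunct !((p_3 -> !p_4)) becomes !((p_3 -> True)) = False.
Both cases fail — unsatisfiable.

Unsatisfiable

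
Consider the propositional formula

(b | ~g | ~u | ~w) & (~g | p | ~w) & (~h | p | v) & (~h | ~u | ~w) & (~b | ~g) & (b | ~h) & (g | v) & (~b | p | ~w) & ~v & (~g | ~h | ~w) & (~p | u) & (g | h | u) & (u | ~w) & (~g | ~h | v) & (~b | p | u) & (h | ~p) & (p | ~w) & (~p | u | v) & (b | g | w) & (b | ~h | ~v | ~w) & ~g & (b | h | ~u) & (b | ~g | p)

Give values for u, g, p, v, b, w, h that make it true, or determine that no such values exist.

No satisfying assignment exists.

Case g = True:
  Clause (~g) is falsified — contradiction.
Case g = False:
  (g | v) forces v = True.
  Clause (~v) is falsified — contradiction.
Both cases fail, so the formula is unsatisfiable.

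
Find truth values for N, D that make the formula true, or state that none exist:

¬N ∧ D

N = False, D = True

  ¬N = True
Both conjuncts True, so the formula holds.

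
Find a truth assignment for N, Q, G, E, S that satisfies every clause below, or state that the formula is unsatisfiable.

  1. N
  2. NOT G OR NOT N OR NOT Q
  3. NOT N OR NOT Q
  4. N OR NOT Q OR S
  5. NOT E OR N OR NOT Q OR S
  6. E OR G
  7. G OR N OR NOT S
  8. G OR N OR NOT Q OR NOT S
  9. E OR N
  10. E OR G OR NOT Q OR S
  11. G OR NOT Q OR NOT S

N: True, Q: False, G: False, E: True, S: False

Unit clause (N) forces N = True.
In (NOT N OR NOT Q) only NOT Q is left, so Q = False.
Set G = False.
  then (E OR G) forces E = True.
Set S = False.
All clauses satisfied.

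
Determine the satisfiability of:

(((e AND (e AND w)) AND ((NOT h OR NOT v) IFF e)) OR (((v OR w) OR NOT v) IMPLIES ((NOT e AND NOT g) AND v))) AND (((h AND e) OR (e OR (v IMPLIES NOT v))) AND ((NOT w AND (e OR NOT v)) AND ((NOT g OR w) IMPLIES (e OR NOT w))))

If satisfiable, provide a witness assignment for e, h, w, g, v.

The formula is unsatisfiable.

Case w = True: the conjunct NOT w is False.
Case w = False: the formula simplifies to ((v OR NOT v) IMPLIES ((NOT e AND NOT g) AND v)) AND (((h AND e) OR (e OR (v IMPLIES NOT v))) AND (e OR NOT v)).
  v = True: simplifies to (NOT e AND NOT g) AND (((h AND e) OR e) AND e).
    e = True: the conjunct NOT e is False.
    e = False: the conjunct (h AND e) OR e becomes (h AND False) OR False = False.
  v = False: the conjunct (v OR NOT v) IMPLIES ((NOT e AND NOT g) AND v) becomes (False OR True) IMPLIES ((NOT e AND NOT g) AND False) = False.
Both cases fail — unsatisfiable.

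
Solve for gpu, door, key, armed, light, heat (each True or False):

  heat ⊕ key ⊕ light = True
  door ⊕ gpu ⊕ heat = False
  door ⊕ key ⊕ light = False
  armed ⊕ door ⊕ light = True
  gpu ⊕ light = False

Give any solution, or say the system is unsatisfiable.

gpu: True; door: True; key: False; armed: True; light: True; heat: False

heat ⊕ key ⊕ light = F ⊕ F ⊕ T = True ✓
door ⊕ gpu ⊕ heat = T ⊕ T ⊕ F = False ✓
door ⊕ key ⊕ light = T ⊕ F ⊕ T = False ✓
armed ⊕ door ⊕ light = T ⊕ T ⊕ T = True ✓
gpu ⊕ light = T ⊕ T = False ✓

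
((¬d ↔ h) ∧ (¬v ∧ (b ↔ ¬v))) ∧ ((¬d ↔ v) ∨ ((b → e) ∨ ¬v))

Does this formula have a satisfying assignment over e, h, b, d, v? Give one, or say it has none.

e = False; h = True; b = True; d = False; v = False

  (¬d ↔ h) ∧ (¬v ∧ (b ↔ ¬v)) = True
    ¬d ↔ h = True
      ¬d = True
    ¬v ∧ (b ↔ ¬v) = True
      ¬v = True
      b ↔ ¬v = True
        ¬v = True
  (¬d ↔ v) ∨ ((b → e) ∨ ¬v) = True
    ¬d ↔ v = False
      ¬d = True
    (b → e) ∨ ¬v = True
      b → e = False
      ¬v = True
Both conjuncts True, so the formula holds.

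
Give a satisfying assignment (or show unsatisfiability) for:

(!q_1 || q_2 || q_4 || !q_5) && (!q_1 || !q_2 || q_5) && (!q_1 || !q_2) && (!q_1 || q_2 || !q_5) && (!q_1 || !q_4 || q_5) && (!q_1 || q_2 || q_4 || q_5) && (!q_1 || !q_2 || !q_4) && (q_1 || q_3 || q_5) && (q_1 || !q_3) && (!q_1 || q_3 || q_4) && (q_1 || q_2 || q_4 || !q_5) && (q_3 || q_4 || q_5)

q_1=F; q_2=T; q_3=F; q_4=T; q_5=T

Set q_1 = False.
  then (q_1 || !q_3) forces q_3 = False.
  then (q_1 || q_3 || q_5) forces q_5 = True.
Set q_2 = True.
Set q_4 = True.
All clauses satisfied.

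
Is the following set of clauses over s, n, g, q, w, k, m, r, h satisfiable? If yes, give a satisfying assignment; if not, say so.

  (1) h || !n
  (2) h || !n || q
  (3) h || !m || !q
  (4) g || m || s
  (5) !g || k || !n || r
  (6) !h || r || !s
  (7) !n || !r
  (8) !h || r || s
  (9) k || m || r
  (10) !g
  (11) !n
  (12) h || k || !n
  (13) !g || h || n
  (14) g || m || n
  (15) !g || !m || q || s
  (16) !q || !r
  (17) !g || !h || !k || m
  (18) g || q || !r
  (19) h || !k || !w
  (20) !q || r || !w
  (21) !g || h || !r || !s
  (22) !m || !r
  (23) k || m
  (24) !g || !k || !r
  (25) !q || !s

s=T, n=F, g=F, q=F, w=T, k=F, m=T, r=F, h=F

Unit clause (!g) forces g = False.
Unit clause (!n) forces n = False.
In (g || m || n) only m is left, so m = True.
In (!m || !r) only !r is left, so r = False.
Set s = True.
  then (!h || r || !s) forces h = False.
  then (!q || !s) forces q = False.
Set w = True.
  then (h || !k || !w) forces k = False.
All clauses satisfied.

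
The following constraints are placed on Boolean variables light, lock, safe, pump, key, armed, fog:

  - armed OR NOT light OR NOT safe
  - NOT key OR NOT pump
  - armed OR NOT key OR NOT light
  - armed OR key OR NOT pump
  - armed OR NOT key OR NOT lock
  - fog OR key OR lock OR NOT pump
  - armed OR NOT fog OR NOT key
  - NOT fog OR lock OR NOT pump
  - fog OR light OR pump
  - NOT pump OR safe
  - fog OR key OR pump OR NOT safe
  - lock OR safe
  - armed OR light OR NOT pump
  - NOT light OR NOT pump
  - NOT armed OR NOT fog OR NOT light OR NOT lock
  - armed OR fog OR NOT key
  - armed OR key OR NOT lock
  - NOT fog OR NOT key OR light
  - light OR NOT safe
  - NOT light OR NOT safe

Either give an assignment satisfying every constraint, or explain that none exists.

light = False, lock = True, safe = False, pump = False, key = False, armed = True, fog = True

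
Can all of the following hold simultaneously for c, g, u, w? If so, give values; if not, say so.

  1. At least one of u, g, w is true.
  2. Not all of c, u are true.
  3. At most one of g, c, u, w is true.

c=F, g=F, u=F, w=T

  (1) {u, g, w}: 1 true — at least one ✓
  (2) {c, u}: 0/2 true — not all ✓
  (3) {g, c, u, w}: 1 true — at most one ✓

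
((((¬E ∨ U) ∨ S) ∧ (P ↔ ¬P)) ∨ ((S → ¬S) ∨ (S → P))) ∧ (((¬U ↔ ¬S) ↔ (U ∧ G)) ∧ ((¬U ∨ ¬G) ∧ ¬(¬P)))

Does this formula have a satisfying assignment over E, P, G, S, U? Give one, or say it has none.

E = True, P = True, G = False, S = False, U = True

  (((¬E ∨ U) ∨ S) ∧ (P ↔ ¬P)) ∨ ((S → ¬S) ∨ (S → P)) = True
    ((¬E ∨ U) ∨ S) ∧ (P ↔ ¬P) = False
      (¬E ∨ U) ∨ S = True
        ¬E ∨ U = True
          ¬E = False
      P ↔ ¬P = False
        ¬P = False
    (S → ¬S) ∨ (S → P) = True
      S → ¬S = True
        ¬S = True
      S → P = True
  ((¬U ↔ ¬S) ↔ (U ∧ G)) ∧ ((¬U ∨ ¬G) ∧ ¬(¬P)) = True
    (¬U ↔ ¬S) ↔ (U ∧ G) = True
      ¬U ↔ ¬S = False
        ¬U = False
        ¬S = True
      U ∧ G = False
    (¬U ∨ ¬G) ∧ ¬(¬P) = True
      ¬U ∨ ¬G = True
        ¬U = False
        ¬G = True
      ¬(¬P) = True
        ¬P = False
Both conjuncts True, so the formula holds.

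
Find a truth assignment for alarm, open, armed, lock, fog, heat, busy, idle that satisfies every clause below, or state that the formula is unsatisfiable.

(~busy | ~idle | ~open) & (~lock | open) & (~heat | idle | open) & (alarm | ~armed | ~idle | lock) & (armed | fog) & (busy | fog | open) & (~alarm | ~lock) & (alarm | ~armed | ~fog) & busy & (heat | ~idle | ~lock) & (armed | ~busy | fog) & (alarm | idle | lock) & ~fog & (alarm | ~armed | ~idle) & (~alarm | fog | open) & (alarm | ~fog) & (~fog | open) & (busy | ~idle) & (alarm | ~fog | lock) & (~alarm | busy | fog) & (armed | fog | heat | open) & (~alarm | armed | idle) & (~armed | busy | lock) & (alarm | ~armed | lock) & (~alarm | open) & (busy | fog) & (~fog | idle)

alarm = False, open = True, armed = True, lock = True, fog = False, heat = False, busy = True, idle = False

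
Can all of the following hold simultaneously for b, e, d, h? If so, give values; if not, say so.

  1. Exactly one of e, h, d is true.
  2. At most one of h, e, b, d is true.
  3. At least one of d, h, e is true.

b = False; e = False; d = False; h = True

  (1) {e, h, d}: 1 true — exactly one ✓
  (2) {h, e, b, d}: 1 true — at most one ✓
  (3) {d, h, e}: 1 true — at least one ✓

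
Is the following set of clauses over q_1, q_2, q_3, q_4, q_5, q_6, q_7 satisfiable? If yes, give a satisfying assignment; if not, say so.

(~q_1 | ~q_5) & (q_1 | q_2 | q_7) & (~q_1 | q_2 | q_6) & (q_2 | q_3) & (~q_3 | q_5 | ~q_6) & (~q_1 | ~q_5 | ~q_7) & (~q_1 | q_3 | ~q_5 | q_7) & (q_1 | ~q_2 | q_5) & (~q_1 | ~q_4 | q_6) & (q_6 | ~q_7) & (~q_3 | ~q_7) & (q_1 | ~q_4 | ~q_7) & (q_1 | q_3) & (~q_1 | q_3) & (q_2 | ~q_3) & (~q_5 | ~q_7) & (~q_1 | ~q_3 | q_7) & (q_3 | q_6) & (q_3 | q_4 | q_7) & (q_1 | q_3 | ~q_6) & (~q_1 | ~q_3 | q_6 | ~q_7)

q_1=F, q_2=T, q_3=T, q_4=T, q_5=T, q_6=F, q_7=F

Set q_1 = False.
  then (q_1 | q_3) forces q_3 = True.
  then (q_2 | ~q_3) forces q_2 = True.
  then (q_1 | ~q_2 | q_5) forces q_5 = True.
  then (~q_3 | ~q_7) forces q_7 = False.
Set q_4 = True.
Set q_6 = False.
All clauses satisfied.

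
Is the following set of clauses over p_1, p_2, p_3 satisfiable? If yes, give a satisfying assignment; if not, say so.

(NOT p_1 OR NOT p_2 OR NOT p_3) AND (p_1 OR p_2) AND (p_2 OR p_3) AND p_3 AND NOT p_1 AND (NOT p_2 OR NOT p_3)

UNSATISFIABLE

Case p_1 = True:
  Clause (NOT p_1) is falsified — contradiction.
Case p_1 = False:
  (p_1 OR p_2) forces p_2 = True.
  (p_3) forces p_3 = True.
  Clause (NOT p_2 OR NOT p_3) is falsified — contradiction.
Both cases fail, so the formula is unsatisfiable.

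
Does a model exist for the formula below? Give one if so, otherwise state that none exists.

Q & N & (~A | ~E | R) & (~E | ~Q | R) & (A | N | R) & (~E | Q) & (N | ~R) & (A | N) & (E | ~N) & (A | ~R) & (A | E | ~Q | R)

Q = True, A = True, N = True, R = True, E = True

Unit clause (Q) forces Q = True.
Unit clause (N) forces N = True.
In (E | ~N) only E is left, so E = True.
In (~E | ~Q | R) only R is left, so R = True.
In (A | ~R) only A is left, so A = True.
All clauses satisfied.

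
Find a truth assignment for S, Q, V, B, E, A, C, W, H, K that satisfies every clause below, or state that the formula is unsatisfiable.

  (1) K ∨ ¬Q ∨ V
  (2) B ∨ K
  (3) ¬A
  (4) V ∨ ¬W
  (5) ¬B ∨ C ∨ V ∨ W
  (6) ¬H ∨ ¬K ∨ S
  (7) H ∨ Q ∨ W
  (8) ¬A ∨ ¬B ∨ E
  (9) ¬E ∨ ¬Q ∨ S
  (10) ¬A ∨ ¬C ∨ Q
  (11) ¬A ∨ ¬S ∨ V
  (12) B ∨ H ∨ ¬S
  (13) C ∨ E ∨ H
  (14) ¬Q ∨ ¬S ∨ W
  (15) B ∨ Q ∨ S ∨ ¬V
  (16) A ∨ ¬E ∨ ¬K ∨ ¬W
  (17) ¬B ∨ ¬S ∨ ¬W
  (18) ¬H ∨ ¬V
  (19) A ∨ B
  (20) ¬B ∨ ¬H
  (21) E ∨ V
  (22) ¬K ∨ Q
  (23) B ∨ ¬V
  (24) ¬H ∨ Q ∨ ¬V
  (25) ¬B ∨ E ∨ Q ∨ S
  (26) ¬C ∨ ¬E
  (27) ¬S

Unit clause (¬A) forces A = False.
In (A ∨ B) only B is left, so B = True.
In (¬B ∨ ¬H) only ¬H is left, so H = False.
Unit clause (¬S) forces S = False.
Set Q = False.
  then (H ∨ Q ∨ W) forces W = True.
  then (¬K ∨ Q) forces K = False.
  then (¬B ∨ E ∨ Q ∨ S) forces E = True.
  then (¬C ∨ ¬E) forces C = False.
  then (V ∨ ¬W) forces V = True.
All clauses satisfied.

S = False; Q = False; V = True; B = True; E = True; A = False; C = False; W = True; H = False; K = False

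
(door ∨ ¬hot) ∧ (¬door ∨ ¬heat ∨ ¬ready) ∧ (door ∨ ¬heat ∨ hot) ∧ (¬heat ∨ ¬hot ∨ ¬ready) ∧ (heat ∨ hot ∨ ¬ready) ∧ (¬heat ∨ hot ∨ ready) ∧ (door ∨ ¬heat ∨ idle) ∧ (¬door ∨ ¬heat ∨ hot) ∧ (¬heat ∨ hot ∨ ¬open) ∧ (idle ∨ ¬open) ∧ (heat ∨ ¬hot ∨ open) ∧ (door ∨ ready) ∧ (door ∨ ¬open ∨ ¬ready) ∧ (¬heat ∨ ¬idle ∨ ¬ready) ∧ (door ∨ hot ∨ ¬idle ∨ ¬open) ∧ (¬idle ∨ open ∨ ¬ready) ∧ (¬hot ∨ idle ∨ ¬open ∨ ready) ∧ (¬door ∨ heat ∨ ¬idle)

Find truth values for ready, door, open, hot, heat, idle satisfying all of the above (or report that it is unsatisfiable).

ready: False, door: True, open: False, hot: True, heat: True, idle: True

Set ready = False.
  then (door ∨ ready) forces door = True.
Set open = False.
Set hot = True.
  then (heat ∨ ¬hot ∨ open) forces heat = True.
Set idle = True.
All clauses satisfied.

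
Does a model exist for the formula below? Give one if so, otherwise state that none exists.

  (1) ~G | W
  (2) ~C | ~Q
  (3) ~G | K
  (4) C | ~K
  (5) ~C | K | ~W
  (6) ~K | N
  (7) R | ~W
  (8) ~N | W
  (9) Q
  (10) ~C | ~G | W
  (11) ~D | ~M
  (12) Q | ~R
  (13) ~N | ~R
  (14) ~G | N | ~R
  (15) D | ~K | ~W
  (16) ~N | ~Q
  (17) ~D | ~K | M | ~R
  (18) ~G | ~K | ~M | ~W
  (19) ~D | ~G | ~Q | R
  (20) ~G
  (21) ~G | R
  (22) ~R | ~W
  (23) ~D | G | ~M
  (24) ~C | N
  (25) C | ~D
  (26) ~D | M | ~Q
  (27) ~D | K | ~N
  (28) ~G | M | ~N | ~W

Unit clause (Q) forces Q = True.
In (~N | ~Q) only ~N is left, so N = False.
Unit clause (~G) forces G = False.
In (~C | N) only ~C is left, so C = False.
In (C | ~D) only ~D is left, so D = False.
In (C | ~K) only ~K is left, so K = False.
Try W = True:
  (R | ~W) forces R = True.
  clause (~R | ~W) is falsified — backtrack.
So W = False.
Set R = True.
Set M = False.
All clauses satisfied.

W = False, R = True, Q = True, G = False, M = False, D = False, C = False, K = False, N = False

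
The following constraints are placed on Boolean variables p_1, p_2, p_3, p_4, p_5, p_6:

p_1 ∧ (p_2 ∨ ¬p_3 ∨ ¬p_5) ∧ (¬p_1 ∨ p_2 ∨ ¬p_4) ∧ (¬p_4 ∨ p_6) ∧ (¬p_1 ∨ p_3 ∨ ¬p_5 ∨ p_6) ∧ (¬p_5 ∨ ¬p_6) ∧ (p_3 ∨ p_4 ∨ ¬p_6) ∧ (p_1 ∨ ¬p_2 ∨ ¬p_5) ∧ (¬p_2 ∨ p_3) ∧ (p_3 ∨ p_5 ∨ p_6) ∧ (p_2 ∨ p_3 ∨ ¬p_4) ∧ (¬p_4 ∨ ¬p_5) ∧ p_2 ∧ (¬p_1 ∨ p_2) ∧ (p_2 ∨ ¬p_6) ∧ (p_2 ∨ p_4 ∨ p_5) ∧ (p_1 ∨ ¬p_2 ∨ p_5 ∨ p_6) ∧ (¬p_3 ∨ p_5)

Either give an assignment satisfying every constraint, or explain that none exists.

Unit clause (p_1) forces p_1 = True.
Unit clause (p_2) forces p_2 = True.
In (¬p_2 ∨ p_3) only p_3 is left, so p_3 = True.
In (¬p_3 ∨ p_5) only p_5 is left, so p_5 = True.
In (¬p_5 ∨ ¬p_6) only ¬p_6 is left, so p_6 = False.
In (¬p_4 ∨ ¬p_5) only ¬p_4 is left, so p_4 = False.
All clauses satisfied.

p_1: True, p_2: True, p_3: True, p_4: False, p_5: True, p_6: False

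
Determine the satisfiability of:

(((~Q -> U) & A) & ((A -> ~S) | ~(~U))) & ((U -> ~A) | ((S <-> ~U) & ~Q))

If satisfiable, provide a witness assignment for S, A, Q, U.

S = False; A = True; Q = False; U = True

  ((~Q -> U) & A) & ((A -> ~S) | ~(~U)) = True
    (~Q -> U) & A = True
      ~Q -> U = True
        ~Q = True
    (A -> ~S) | ~(~U) = True
      A -> ~S = True
        ~S = True
      ~(~U) = True
        ~U = False
  (U -> ~A) | ((S <-> ~U) & ~Q) = True
    U -> ~A = False
      ~A = False
    (S <-> ~U) & ~Q = True
      S <-> ~U = True
        ~U = False
      ~Q = True
Both conjuncts True, so the formula holds.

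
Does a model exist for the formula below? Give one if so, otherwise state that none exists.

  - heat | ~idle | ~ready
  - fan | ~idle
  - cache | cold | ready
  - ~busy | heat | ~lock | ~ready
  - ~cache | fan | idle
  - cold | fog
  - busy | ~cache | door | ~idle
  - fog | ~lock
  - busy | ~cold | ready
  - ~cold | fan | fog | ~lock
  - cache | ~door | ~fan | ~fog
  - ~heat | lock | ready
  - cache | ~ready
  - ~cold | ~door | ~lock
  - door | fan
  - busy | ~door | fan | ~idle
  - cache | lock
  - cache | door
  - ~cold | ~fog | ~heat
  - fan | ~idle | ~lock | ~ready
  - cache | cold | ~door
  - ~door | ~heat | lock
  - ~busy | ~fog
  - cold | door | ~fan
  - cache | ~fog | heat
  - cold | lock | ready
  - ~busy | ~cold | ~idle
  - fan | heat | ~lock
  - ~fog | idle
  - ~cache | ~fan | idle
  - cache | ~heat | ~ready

Set busy = False.
Set ready = True.
  then (cache | ~ready) forces cache = True.
Set cold = False.
  then (cold | fog) forces fog = True.
  then (~fog | idle) forces idle = True.
  then (heat | ~idle | ~ready) forces heat = True.
  then (fan | ~idle) forces fan = True.
  then (busy | ~cache | door | ~idle) forces door = True.
  then (~door | ~heat | lock) forces lock = True.
All clauses satisfied.

busy = False, ready = True, cold = False, door = True, idle = True, heat = True, lock = True, fog = True, cache = True, fan = True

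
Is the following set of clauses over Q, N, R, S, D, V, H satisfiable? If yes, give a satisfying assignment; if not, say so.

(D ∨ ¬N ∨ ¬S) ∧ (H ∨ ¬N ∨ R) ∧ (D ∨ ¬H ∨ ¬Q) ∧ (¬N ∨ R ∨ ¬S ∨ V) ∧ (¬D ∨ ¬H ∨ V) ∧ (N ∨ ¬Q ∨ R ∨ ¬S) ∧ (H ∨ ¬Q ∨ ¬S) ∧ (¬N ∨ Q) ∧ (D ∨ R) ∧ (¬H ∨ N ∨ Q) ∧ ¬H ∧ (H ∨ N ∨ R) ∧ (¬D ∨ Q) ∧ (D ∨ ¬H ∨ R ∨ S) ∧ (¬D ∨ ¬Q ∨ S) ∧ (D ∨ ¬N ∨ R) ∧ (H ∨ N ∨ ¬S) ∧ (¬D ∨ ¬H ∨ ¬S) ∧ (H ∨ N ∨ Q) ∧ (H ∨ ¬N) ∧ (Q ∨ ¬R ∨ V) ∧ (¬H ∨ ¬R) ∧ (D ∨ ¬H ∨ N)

Q: True, N: False, R: True, S: False, D: False, V: True, H: False

Unit clause (¬H) forces H = False.
In (H ∨ ¬N) only ¬N is left, so N = False.
In (H ∨ N ∨ R) only R is left, so R = True.
In (H ∨ N ∨ ¬S) only ¬S is left, so S = False.
In (H ∨ N ∨ Q) only Q is left, so Q = True.
In (¬D ∨ ¬Q ∨ S) only ¬D is left, so D = False.
Set V = True.
All clauses satisfied.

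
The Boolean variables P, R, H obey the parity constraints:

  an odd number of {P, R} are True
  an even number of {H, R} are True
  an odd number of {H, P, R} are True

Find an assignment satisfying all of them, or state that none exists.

P = True; R = False; H = False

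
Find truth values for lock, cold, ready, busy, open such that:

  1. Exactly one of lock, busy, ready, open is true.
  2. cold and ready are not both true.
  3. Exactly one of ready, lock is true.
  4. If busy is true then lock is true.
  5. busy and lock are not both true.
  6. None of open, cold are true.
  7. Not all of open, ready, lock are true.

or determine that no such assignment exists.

lock = True, cold = False, ready = False, busy = False, open = False

  (1) {lock, busy, ready, open}: 1 true — exactly one ✓
  (2) cold=F, ready=F — not both ✓
  (3) {ready, lock}: 1 true — exactly one ✓
  (4) busy=F ⇒ lock: vacuous ✓
  (5) busy=F, lock=T — not both ✓
  (6) {open, cold}: 0 true — none ✓
  (7) {open, ready, lock}: 1/3 true — not all ✓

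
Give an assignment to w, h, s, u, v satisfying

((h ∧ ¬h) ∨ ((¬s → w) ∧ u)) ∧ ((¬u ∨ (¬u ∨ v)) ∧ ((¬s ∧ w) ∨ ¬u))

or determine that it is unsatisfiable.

w: True; h: True; s: False; u: True; v: True

  (h ∧ ¬h) ∨ ((¬s → w) ∧ u) = True
    h ∧ ¬h = False
      ¬h = False
    (¬s → w) ∧ u = True
      ¬s → w = True
        ¬s = True
  (¬u ∨ (¬u ∨ v)) ∧ ((¬s ∧ w) ∨ ¬u) = True
    ¬u ∨ (¬u ∨ v) = True
      ¬u = False
      ¬u ∨ v = True
        ¬u = False
    (¬s ∧ w) ∨ ¬u = True
      ¬s ∧ w = True
        ¬s = True
      ¬u = False
Both conjuncts True, so the formula holds.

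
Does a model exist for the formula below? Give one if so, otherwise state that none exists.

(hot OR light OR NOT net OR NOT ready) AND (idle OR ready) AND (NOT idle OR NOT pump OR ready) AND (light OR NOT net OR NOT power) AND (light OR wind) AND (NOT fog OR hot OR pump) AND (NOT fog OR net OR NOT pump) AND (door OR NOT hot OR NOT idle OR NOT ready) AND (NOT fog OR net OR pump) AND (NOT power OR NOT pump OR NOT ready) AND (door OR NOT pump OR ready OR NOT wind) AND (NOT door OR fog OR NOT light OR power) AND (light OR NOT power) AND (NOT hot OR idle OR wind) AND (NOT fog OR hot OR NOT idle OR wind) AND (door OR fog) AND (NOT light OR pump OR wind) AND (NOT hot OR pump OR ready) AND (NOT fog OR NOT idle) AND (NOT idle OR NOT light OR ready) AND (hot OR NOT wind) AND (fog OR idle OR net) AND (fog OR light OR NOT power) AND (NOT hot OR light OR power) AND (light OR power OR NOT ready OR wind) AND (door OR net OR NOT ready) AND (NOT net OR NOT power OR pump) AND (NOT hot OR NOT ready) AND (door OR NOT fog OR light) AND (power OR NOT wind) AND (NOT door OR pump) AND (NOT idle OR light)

Try light = False:
  (light OR wind) forces wind = True.
  (light OR NOT power) forces power = False.
  clause (power OR NOT wind) is falsified — backtrack.
So light = True.
Set door = True.
  then (NOT door OR pump) forces pump = True.
Set power = False.
  then (NOT door OR fog OR NOT light OR power) forces fog = True.
  then (NOT fog OR NOT idle) forces idle = False.
  then (power OR NOT wind) forces wind = False.
  then (idle OR ready) forces ready = True.
  then (NOT fog OR net OR NOT pump) forces net = True.
  then (NOT hot OR idle OR wind) forces hot = False.
All clauses satisfied.

light=T, door=T, power=F, fog=T, pump=T, net=T, ready=T, hot=F, idle=F, wind=F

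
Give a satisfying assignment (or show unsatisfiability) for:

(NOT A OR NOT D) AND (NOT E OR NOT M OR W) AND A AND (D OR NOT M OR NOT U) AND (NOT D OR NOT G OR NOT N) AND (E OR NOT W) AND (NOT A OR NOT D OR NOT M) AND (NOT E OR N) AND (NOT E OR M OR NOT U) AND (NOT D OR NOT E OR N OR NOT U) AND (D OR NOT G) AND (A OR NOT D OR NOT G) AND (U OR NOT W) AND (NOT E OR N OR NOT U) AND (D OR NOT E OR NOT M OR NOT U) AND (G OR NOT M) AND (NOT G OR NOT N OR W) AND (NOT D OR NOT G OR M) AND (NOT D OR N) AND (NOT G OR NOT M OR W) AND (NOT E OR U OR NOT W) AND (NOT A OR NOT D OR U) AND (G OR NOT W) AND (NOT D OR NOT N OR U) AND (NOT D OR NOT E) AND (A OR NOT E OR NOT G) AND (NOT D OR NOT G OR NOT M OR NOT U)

Unit clause (A) forces A = True.
In (NOT A OR NOT D) only NOT D is left, so D = False.
In (D OR NOT G) only NOT G is left, so G = False.
In (G OR NOT M) only NOT M is left, so M = False.
In (G OR NOT W) only NOT W is left, so W = False.
Set N = True.
Set U = False.
Set E = False.
All clauses satisfied.

W = False; N = True; U = False; G = False; D = False; E = False; M = False; A = True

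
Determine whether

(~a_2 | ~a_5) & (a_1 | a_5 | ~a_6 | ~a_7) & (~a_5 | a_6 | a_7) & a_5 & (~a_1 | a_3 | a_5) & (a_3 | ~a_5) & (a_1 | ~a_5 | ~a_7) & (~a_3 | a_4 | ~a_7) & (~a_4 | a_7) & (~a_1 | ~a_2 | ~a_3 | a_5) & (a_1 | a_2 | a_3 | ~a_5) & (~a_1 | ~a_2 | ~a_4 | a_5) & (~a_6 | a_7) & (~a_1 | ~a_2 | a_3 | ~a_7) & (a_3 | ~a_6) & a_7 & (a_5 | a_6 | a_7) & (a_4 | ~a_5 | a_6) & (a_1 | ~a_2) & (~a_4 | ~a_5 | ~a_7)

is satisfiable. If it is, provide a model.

Case a_5 = True:
  (~a_2 | ~a_5) forces a_2 = False.
  (a_3 | ~a_5) forces a_3 = True.
  (a_7) forces a_7 = True.
  (a_1 | ~a_5 | ~a_7) forces a_1 = True.
  (~a_3 | a_4 | ~a_7) forces a_4 = True.
  Clause (~a_4 | ~a_5 | ~a_7) is falsified — contradiction.
Case a_5 = False:
  Clause (a_5) is falsified — contradiction.
Both cases fail, so the formula is unsatisfiable.

The formula is unsatisfiable.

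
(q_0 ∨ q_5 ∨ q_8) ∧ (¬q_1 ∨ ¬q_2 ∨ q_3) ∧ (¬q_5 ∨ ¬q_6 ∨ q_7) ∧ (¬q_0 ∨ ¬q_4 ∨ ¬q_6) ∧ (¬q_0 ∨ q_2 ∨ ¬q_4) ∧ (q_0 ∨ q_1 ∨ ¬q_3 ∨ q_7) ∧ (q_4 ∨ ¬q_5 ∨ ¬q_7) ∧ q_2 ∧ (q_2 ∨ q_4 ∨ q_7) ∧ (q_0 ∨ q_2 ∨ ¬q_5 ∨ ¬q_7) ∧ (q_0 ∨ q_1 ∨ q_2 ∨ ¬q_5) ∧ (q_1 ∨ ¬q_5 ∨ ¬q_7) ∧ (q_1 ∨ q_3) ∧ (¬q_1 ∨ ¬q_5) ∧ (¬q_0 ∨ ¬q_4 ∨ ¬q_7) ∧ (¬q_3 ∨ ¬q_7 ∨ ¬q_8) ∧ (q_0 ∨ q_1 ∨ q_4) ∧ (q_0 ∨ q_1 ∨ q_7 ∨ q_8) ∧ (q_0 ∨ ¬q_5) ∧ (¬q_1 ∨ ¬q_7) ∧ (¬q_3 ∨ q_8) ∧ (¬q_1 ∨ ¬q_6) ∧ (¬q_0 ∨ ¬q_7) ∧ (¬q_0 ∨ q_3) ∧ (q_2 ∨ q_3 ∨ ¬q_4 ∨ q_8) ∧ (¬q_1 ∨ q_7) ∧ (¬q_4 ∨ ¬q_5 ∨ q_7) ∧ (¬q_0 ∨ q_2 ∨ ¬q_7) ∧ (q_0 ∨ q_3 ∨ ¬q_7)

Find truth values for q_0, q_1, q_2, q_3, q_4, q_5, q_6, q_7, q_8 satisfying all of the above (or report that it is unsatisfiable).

q_0 = True, q_1 = False, q_2 = True, q_3 = True, q_4 = True, q_5 = False, q_6 = False, q_7 = False, q_8 = True

Unit clause (q_2) forces q_2 = True.
Set q_0 = True.
  then (¬q_0 ∨ ¬q_7) forces q_7 = False.
  then (¬q_0 ∨ q_3) forces q_3 = True.
  then (¬q_1 ∨ q_7) forces q_1 = False.
  then (¬q_3 ∨ q_8) forces q_8 = True.
Set q_4 = True.
  then (¬q_0 ∨ ¬q_4 ∨ ¬q_6) forces q_6 = False.
  then (¬q_4 ∨ ¬q_5 ∨ q_7) forces q_5 = False.
All clauses satisfied.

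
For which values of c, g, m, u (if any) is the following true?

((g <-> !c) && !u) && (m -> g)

c=T, g=F, m=F, u=F

  (g <-> !c) && !u = True
    g <-> !c = True
      !c = False
    !u = True
  m -> g = True
Both conjuncts True, so the formula holds.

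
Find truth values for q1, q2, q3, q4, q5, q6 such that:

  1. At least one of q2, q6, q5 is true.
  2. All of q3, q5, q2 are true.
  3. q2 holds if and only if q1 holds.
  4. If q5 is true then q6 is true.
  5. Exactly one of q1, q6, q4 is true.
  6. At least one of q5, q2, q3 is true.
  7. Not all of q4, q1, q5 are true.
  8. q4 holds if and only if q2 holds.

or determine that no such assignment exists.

No satisfying assignment exists.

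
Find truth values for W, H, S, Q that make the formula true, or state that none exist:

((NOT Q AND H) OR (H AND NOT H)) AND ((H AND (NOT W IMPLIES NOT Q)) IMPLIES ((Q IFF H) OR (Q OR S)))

W=F; H=T; S=T; Q=F

  (NOT Q AND H) OR (H AND NOT H) = True
    NOT Q AND H = True
      NOT Q = True
    H AND NOT H = False
      NOT H = False
  (H AND (NOT W IMPLIES NOT Q)) IMPLIES ((Q IFF H) OR (Q OR S)) = True
    H AND (NOT W IMPLIES NOT Q) = True
      NOT W IMPLIES NOT Q = True
        NOT W = True
        NOT Q = True
    (Q IFF H) OR (Q OR S) = True
      Q IFF H = False
      Q OR S = True
Both conjuncts True, so the formula holds.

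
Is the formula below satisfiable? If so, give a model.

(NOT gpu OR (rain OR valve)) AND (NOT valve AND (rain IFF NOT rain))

No satisfying assignment exists.

The conjunct rain IFF NOT rain is unsatisfiable on its own:
  rain=F: evaluates to False.
  rain=T: evaluates to False.
So the whole conjunction is unsatisfiable.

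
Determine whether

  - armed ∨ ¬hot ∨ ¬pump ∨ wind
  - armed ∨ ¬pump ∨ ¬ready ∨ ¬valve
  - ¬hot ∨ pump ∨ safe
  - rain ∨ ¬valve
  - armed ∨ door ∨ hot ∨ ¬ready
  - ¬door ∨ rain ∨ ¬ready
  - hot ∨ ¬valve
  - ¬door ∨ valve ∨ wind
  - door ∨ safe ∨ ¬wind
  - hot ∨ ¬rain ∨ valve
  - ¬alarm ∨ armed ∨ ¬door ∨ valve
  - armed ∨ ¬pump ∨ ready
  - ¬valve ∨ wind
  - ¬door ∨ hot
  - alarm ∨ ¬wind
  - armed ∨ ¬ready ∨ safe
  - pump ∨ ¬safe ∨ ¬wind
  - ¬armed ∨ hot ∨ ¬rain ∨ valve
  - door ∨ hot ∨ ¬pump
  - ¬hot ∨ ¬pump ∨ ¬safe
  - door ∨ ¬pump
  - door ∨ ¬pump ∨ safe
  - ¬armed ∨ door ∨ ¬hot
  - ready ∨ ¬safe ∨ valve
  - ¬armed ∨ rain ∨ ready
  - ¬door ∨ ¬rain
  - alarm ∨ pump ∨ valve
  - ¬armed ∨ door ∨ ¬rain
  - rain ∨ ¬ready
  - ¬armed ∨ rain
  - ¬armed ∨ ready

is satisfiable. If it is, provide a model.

Try alarm = False:
  (alarm ∨ ¬wind) forces wind = False.
  (¬valve ∨ wind) forces valve = False.
  (¬door ∨ valve ∨ wind) forces door = False.
  (door ∨ ¬pump) forces pump = False.
  clause (alarm ∨ pump ∨ valve) is falsified — backtrack.
So alarm = True.
Try armed = True:
  (¬armed ∨ rain) forces rain = True.
  (¬door ∨ ¬rain) forces door = False.
  clause (¬armed ∨ door ∨ ¬rain) is falsified — backtrack.
So armed = False.
Set rain = False.
  then (rain ∨ ¬valve) forces valve = False.
  then (¬alarm ∨ armed ∨ ¬door ∨ valve) forces door = False.
  then (door ∨ ¬pump) forces pump = False.
  then (rain ∨ ¬ready) forces ready = False.
  then (ready ∨ ¬safe ∨ valve) forces safe = False.
  then (¬hot ∨ pump ∨ safe) forces hot = False.
  then (door ∨ safe ∨ ¬wind) forces wind = False.
All clauses satisfied.

alarm: True, armed: False, rain: False, safe: False, valve: False, ready: False, wind: False, pump: False, door: False, hot: False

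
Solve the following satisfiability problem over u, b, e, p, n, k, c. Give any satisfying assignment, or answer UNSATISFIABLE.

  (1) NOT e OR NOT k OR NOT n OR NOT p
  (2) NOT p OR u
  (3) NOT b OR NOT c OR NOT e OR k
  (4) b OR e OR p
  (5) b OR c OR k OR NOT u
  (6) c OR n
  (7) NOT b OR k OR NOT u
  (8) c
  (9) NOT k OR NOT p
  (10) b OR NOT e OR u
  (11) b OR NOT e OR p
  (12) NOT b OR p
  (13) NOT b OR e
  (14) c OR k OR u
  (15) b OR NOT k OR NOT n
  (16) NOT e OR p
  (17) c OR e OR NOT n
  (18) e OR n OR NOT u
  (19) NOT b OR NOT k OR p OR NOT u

u: True, b: False, e: True, p: True, n: True, k: False, c: True

Unit clause (c) forces c = True.
Set u = True.
Try b = True:
  (NOT b OR k OR NOT u) forces k = True.
  (NOT k OR NOT p) forces p = False.
  clause (NOT b OR p) is falsified — backtrack.
So b = False.
Set e = True.
  then (b OR NOT e OR p) forces p = True.
  then (NOT k OR NOT p) forces k = False.
Set n = True.
All clauses satisfied.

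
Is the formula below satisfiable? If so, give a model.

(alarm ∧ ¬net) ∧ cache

net = False, alarm = True, cache = True

  alarm ∧ ¬net = True
    ¬net = True
Both conjuncts True, so the formula holds.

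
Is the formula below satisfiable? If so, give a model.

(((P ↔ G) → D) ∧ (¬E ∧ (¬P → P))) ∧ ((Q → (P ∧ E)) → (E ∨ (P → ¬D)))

D = False, E = False, P = True, G = False, Q = True

  ((P ↔ G) → D) ∧ (¬E ∧ (¬P → P)) = True
    (P ↔ G) → D = True
      P ↔ G = False
    ¬E ∧ (¬P → P) = True
      ¬E = True
      ¬P → P = True
        ¬P = False
  (Q → (P ∧ E)) → (E ∨ (P → ¬D)) = True
    Q → (P ∧ E) = False
      P ∧ E = False
    E ∨ (P → ¬D) = True
      P → ¬D = True
        ¬D = True
Both conjuncts True, so the formula holds.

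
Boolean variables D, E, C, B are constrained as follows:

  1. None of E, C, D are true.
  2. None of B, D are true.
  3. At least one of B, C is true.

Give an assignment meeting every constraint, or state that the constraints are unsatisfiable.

The formula is unsatisfiable.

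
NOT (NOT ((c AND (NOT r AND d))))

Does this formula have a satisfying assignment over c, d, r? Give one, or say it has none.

c: True; d: True; r: False

  NOT (NOT ((c AND (NOT r AND d)))) = True
    NOT ((c AND (NOT r AND d))) = False
      c AND (NOT r AND d) = True
        NOT r AND d = True
          NOT r = True
The formula evaluates to True.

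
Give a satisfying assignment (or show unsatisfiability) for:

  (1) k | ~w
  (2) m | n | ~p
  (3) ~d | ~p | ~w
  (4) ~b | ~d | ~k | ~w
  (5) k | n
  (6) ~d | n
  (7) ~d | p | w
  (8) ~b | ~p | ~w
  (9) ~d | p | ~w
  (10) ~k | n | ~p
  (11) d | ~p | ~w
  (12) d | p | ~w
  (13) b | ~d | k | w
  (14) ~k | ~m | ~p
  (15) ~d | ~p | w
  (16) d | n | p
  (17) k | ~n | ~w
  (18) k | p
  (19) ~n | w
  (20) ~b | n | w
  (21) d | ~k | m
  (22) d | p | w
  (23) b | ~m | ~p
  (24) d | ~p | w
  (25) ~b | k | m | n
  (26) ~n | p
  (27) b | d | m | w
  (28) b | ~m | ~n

Case n = True:
  (~n | w) forces w = True.
  (k | ~w) forces k = True.
  (~n | p) forces p = True.
  (~d | ~p | ~w) forces d = False.
  Clause (d | ~p | ~w) is falsified — contradiction.
Case n = False:
  (k | n) forces k = True.
  (~d | n) forces d = False.
  (~k | n | ~p) forces p = False.
  Clause (d | n | p) is falsified — contradiction.
Both cases fail, so the formula is unsatisfiable.

Unsatisfiable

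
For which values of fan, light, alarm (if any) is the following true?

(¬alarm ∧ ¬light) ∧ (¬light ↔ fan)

fan = True; light = False; alarm = False

  ¬alarm ∧ ¬light = True
    ¬alarm = True
    ¬light = True
  ¬light ↔ fan = True
    ¬light = True
Both conjuncts True, so the formula holds.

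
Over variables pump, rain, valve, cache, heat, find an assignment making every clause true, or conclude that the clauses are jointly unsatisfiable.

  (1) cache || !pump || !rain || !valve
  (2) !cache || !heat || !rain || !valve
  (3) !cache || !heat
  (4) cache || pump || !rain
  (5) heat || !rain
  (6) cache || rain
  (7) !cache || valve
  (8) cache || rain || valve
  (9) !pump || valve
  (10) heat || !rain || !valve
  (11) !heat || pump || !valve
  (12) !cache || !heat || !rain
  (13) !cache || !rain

pump = True; rain = False; valve = True; cache = True; heat = False

Set pump = True.
  then (!pump || valve) forces valve = True.
Try rain = True:
  (cache || !pump || !rain || !valve) forces cache = True.
  clause (!cache || !rain) is falsified — backtrack.
So rain = False.
  then (cache || rain) forces cache = True.
  then (!cache || !heat) forces heat = False.
All clauses satisfied.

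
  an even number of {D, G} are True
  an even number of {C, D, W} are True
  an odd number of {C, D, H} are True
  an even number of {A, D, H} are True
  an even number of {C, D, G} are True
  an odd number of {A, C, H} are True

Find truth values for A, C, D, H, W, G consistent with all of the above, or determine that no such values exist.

A=T, C=F, D=T, H=F, W=T, G=T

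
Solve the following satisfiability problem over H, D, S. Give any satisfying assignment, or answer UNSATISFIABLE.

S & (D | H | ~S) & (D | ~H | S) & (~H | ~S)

Unit clause (S) forces S = True.
In (~H | ~S) only ~H is left, so H = False.
In (D | H | ~S) only D is left, so D = True.
Check each clause:
  (S): S holds.
  (D | H | ~S): D holds.
  (D | ~H | S): D holds.
  (~H | ~S): ~H holds.
All clauses satisfied.

H=F, D=T, S=T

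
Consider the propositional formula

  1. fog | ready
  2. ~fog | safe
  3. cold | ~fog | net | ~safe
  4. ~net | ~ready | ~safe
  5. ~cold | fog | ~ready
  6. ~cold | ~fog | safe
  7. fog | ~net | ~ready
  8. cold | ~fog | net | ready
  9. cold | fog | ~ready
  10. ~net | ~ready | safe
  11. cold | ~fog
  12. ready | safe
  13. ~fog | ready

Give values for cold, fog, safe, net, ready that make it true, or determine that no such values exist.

Try cold = False:
  (cold | ~fog) forces fog = False.
  (fog | ready) forces ready = True.
  clause (cold | fog | ~ready) is falsified — backtrack.
So cold = True.
Try fog = False:
  (fog | ready) forces ready = True.
  clause (~cold | fog | ~ready) is falsified — backtrack.
So fog = True.
  then (~fog | safe) forces safe = True.
  then (~fog | ready) forces ready = True.
  then (~net | ~ready | ~safe) forces net = False.
All clauses satisfied.

cold: True; fog: True; safe: True; net: False; ready: True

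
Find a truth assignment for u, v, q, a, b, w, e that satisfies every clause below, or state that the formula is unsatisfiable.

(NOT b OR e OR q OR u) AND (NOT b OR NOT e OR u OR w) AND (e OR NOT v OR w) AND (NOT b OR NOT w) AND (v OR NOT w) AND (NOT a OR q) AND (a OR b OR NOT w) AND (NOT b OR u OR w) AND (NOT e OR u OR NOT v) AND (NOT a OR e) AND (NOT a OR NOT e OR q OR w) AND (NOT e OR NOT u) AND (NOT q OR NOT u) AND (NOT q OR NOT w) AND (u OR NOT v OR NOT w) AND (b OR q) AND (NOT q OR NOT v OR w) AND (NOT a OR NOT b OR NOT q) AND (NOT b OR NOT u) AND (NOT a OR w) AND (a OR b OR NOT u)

Try u = True:
  (NOT e OR NOT u) forces e = False.
  (NOT a OR e) forces a = False.
  (NOT q OR NOT u) forces q = False.
  (b OR q) forces b = True.
  clause (NOT b OR NOT u) is falsified — backtrack.
So u = False.
Set v = False.
  then (v OR NOT w) forces w = False.
  then (NOT b OR u OR w) forces b = False.
  then (b OR q) forces q = True.
  then (NOT a OR w) forces a = False.
Set e = False.
All clauses satisfied.

u = False, v = False, q = True, a = False, b = False, w = False, e = False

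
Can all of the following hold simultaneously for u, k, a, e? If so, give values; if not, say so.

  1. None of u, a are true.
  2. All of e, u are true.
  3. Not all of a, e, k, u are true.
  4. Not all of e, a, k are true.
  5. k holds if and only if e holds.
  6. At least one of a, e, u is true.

Case u = True:
  Constraint (1) is violated (u=T) — contradiction.
Case u = False:
  Constraint (2) is violated (u=F) — contradiction.
Both cases fail — unsatisfiable.

Unsatisfiable — no assignment works.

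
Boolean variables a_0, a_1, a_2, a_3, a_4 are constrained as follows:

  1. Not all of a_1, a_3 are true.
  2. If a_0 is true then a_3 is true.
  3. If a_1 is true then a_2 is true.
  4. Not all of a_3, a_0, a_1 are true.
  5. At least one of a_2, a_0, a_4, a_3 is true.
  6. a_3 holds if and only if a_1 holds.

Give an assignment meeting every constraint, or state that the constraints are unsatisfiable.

a_0 = False; a_1 = False; a_2 = False; a_3 = False; a_4 = True

  (1) {a_1, a_3}: 0/2 true — not all ✓
  (2) a_0=F ⇒ a_3: vacuous ✓
  (3) a_1=F ⇒ a_2: vacuous ✓
  (4) {a_3, a_0, a_1}: 0/3 true — not all ✓
  (5) {a_2, a_0, a_4, a_3}: 1 true — at least one ✓
  (6) a_3=F, a_1=F — same ✓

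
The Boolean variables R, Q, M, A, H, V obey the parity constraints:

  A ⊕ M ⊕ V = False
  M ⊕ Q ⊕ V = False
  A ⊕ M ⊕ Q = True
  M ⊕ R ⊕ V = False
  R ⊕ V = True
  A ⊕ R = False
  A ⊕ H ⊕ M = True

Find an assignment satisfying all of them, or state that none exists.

R = True, Q = True, M = True, A = True, H = True, V = False

A ⊕ M ⊕ V = T ⊕ T ⊕ F = False ✓
M ⊕ Q ⊕ V = T ⊕ T ⊕ F = False ✓
A ⊕ M ⊕ Q = T ⊕ T ⊕ T = True ✓
M ⊕ R ⊕ V = T ⊕ T ⊕ F = False ✓
R ⊕ V = T ⊕ F = True ✓
A ⊕ R = T ⊕ T = False ✓
A ⊕ H ⊕ M = T ⊕ T ⊕ T = True ✓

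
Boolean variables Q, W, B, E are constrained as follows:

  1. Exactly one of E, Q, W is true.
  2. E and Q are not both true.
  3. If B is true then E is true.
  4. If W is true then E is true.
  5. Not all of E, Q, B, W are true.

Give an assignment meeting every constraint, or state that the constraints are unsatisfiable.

Q: True, W: False, B: False, E: False

  (1) {E, Q, W}: 1 true — exactly one ✓
  (2) E=F, Q=T — not both ✓
  (3) B=F ⇒ E: vacuous ✓
  (4) W=F ⇒ E: vacuous ✓
  (5) {E, Q, B, W}: 1/4 true — not all ✓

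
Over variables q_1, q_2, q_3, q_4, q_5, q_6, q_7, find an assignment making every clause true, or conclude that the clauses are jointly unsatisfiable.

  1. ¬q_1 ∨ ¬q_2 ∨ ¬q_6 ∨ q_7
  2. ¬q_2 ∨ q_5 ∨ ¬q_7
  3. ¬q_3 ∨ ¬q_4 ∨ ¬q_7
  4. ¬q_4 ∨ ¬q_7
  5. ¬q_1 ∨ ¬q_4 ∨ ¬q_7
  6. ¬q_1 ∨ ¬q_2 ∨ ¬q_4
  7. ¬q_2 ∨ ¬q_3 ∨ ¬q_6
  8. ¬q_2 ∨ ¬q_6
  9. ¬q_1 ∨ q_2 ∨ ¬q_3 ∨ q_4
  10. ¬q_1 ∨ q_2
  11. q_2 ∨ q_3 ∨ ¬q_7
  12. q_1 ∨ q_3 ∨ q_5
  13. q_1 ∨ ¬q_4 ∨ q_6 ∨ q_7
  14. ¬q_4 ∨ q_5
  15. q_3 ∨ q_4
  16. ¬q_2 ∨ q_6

q_1 = False; q_2 = False; q_3 = True; q_4 = True; q_5 = True; q_6 = True; q_7 = False

Try q_1 = True:
  (¬q_1 ∨ q_2) forces q_2 = True.
  (¬q_1 ∨ ¬q_2 ∨ ¬q_4) forces q_4 = False.
  (¬q_2 ∨ ¬q_6) forces q_6 = False.
  clause (¬q_2 ∨ q_6) is falsified — backtrack.
So q_1 = False.
Set q_2 = False.
Set q_3 = True.
Set q_4 = True.
  then (¬q_3 ∨ ¬q_4 ∨ ¬q_7) forces q_7 = False.
  then (q_1 ∨ ¬q_4 ∨ q_6 ∨ q_7) forces q_6 = True.
  then (¬q_4 ∨ q_5) forces q_5 = True.
All clauses satisfied.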